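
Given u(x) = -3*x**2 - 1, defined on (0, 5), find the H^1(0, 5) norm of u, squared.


||u||_{H^1}^2 = 7380

The H^1 norm (squared) on an interval (0, L) is
  ||u||_{H^1}^2 = ∫_0^L u(x)^2 dx + ∫_0^L u'(x)^2 dx.
Compute u'(x) = -6*x.
Then u(x)^2 = 9*x**4 + 6*x**2 + 1 and u'(x)^2 = 36*x**2.
Integrate each monomial from 0 to 5 using ∫_0^5 c·x^n dx = c·5^(n+1)/(n+1):
  ∫_0^5 u(x)^2 dx = ∫_0^5 (9*x^4 + 6*x^2 + 1) dx. Term by term:
    ∫_0^5 9*x^4 dx = 5625;  ∫_0^5 6*x^2 dx = 250;  ∫_0^5 1 dx = 5.
  Sum: 5625 + 250 + 5 = 5880.
  ∫_0^5 u'(x)^2 dx = ∫_0^5 (36*x^2) dx. Term by term:
    ∫_0^5 36*x^2 dx = 1500.
Adding: ||u||_{H^1}^2 = 5880 + 1500 = 7380.


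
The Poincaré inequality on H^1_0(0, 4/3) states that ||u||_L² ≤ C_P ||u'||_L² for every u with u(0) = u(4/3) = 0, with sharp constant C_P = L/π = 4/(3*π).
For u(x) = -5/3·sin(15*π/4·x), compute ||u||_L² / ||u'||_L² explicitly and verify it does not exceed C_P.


||u||_L² / ||u'||_L² = 4/(15*π) < C_P = 4/(3*π).

u(x) = -5/3·sin(15*π/4·x), so u'(x) = -25*π*cos(15*π*x/4)/4.
Writing u(x) = A·sin(kπx/L) with A = -5/3 and k = 5, use ∫_0^L sin²(kπx/L) dx = L/2 and ∫_0^L cos²(kπx/L) dx = L/2.
u² = 25/9·sin²(15*π/4·x) and (u')² = 625*π^2/16·cos²(15*π/4·x), and each of sin², cos² integrates to L/2 = 2/3 over (0, 4/3).
∫_0^4/3 u² dx = 50/27, so ||u||_L² = 5*sqrt(6)/9.
∫_0^4/3 (u')² dx = 625*π^2/24, so ||u'||_L² = 25*sqrt(6)*π/12.
Ratio ||u||_L² / ||u'||_L² = 4/(15*π).
Sharp Poincaré constant on H^1_0(0, 4/3) is C_P = L/π = 4/(3*π), achieved by sin(3*π/4·x).
This is the k = 5 harmonic; the ratio L/(kπ) is strictly less than C_P = L/π, consistent with the sharp inequality ||u||_L² ≤ C_P ||u'||_L².


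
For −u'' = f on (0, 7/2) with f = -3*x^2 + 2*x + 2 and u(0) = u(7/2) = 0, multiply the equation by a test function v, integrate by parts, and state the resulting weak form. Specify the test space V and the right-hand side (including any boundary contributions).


V = H^1_0(0, 7/2) (so v(0) = v(7/2) = 0); weak form: ∫_0^7/2 u'v' dx = ∫_0^7/2 (-3*x^2 + 2*x + 2) v dx for all v ∈ V.

Multiply both sides by a test function v and integrate from 0 to 7/2:
  ∫_0^7/2 −u''(x) v(x) dx = ∫_0^7/2 f(x) v(x) dx.
Integrate the LHS by parts once:
  ∫_0^7/2 −u'' v dx = −[u'(x) v(x)]_0^7/2 + ∫_0^7/2 u'(x) v'(x) dx.
Thus ∫_0^7/2 u'(x) v'(x) dx = ∫_0^7/2 f(x) v(x) dx + [u'(x) v(x)]_0^7/2.
Choose V so that boundary terms are either known or forced to vanish.
u is Dirichlet: u(0) = u(7/2) = 0. Let V = H^1_0(0, 7/2); then v(0) = v(7/2) = 0, and [u' v]_0^7/2 = 0.
Weak formulation: find u (satisfying any essential BC) such that ∫_0^7/2 u'(x) v'(x) dx = ∫_0^7/2 f v dx for all v ∈ V.
Substituting f(x) = -3*x^2 + 2*x + 2, the right-hand side is ∫_0^7/2 (-3*x^2 + 2*x + 2) v dx.


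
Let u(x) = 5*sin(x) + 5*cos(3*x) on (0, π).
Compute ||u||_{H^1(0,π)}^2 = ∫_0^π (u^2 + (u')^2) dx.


||u||_{H^1(0,π)}^2 = 150*π

u'(x) = -15*sin(3*x) + 5*cos(x).
Expand u² and (u')² and integrate term by term on (0, π), using: for integers n ≥ 1, ∫_0^π sin²(nx) dx = ∫_0^π cos²(nx) dx = π/2; for n ≠ n', ∫_0^π sin(nx)sin(n'x) dx = ∫_0^π cos(nx)cos(n'x) dx = 0; and by product-to-sum, ∫_0^π sin(nx)cos(n'x) dx = ½∫_0^π [sin((n+n')x) + sin((n−n')x)] dx, which is 0 when n+n' is even and 2n/(n²−n'²) when n+n' is odd (it need not vanish on (0, π)).
  u² squared terms: (5)²·∫cos(3x)² dx = 25·π/2 = 25*π/2;  (5)²·∫sin(x)² dx = 25·π/2 = 25*π/2.
  u² cross terms: 2·(5)·(5)·∫cos(3x)·sin(x) dx = 50·(0) = 0.
  So ∫_0^π u² dx = 25*π/2 + 25*π/2 + 0 = 25*π.
  (u')² squared terms: (-15)²·∫sin(3x)² dx = 225·π/2 = 225*π/2;  (5)²·∫cos(x)² dx = 25·π/2 = 25*π/2.
  (u')² cross terms: 2·(-15)·(5)·∫sin(3x)·cos(x) dx = -150·(0) = 0.
  So ∫_0^π (u')² dx = 225*π/2 + 25*π/2 + 0 = 125*π.
||u||_{H^1}^2 = (25*π) + (125*π) = 150*π.


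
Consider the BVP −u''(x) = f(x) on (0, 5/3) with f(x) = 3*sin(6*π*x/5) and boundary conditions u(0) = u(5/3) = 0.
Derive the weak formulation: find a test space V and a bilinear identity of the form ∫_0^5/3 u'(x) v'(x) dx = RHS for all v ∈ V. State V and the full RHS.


V = H^1_0(0, 5/3) (so v(0) = v(5/3) = 0); weak form: ∫_0^5/3 u'v' dx = ∫_0^5/3 (3*sin(6*π*x/5)) v dx for all v ∈ V.

Multiply both sides by a test function v and integrate from 0 to 5/3:
  ∫_0^5/3 −u''(x) v(x) dx = ∫_0^5/3 f(x) v(x) dx.
Integrate the LHS by parts once:
  ∫_0^5/3 −u'' v dx = −[u'(x) v(x)]_0^5/3 + ∫_0^5/3 u'(x) v'(x) dx.
Thus ∫_0^5/3 u'(x) v'(x) dx = ∫_0^5/3 f(x) v(x) dx + [u'(x) v(x)]_0^5/3.
Choose V so that boundary terms are either known or forced to vanish.
u is Dirichlet: u(0) = u(5/3) = 0. Let V = H^1_0(0, 5/3); then v(0) = v(5/3) = 0, and [u' v]_0^5/3 = 0.
Weak formulation: find u (satisfying any essential BC) such that ∫_0^5/3 u'(x) v'(x) dx = ∫_0^5/3 f v dx for all v ∈ V.
Substituting f(x) = 3*sin(6*π*x/5), the right-hand side is ∫_0^5/3 (3*sin(6*π*x/5)) v dx.


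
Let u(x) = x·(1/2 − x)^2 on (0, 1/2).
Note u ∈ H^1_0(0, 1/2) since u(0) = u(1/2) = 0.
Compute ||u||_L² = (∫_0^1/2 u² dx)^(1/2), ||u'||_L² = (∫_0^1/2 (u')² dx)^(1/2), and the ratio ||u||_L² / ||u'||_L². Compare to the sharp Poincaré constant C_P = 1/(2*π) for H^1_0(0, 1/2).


||u||_L² / ||u'||_L² = sqrt(14)/28 < C_P = 1/(2*π).

u(x) = x·(1/2 − x)^2, so u'(x) = (2*x - 1)*(6*x - 1)/4.
u(x) = x·(1/2 − x)^2 vanishes at x = 0 and x = 1/2, so u ∈ H^1_0(0, 1/2). Differentiate via the product rule and integrate the resulting polynomials term by term.
  ∫_0^1/2 u² dx = ∫_0^1/2 (x^6 - 2*x^5 + 3*x^4/2 - x^3/2 + x^2/16) dx. Term by term:
    ∫_0^1/2 x^6 dx = 1/896;  ∫_0^1/2 -2*x^5 dx = -1/192;  ∫_0^1/2 3*x^4/2 dx = 3/320;
    ∫_0^1/2 -x^3/2 dx = -1/128;  ∫_0^1/2 x^2/16 dx = 1/384.
  Sum: 1/896 − 1/192 + 3/320 − 1/128 + 1/384 = 1/13440.
  ∫_0^1/2 (u')² dx = ∫_0^1/2 (9*x^4 - 12*x^3 + 11*x^2/2 - x + 1/16) dx. Term by term:
    ∫_0^1/2 9*x^4 dx = 9/160;  ∫_0^1/2 -12*x^3 dx = -3/16;  ∫_0^1/2 11*x^2/2 dx = 11/48;
    ∫_0^1/2 -x dx = -1/8;  ∫_0^1/2 1/16 dx = 1/32.
  Sum: 9/160 − 3/16 + 11/48 − 1/8 + 1/32 = 1/240.
∫_0^1/2 u² dx = 1/13440, so ||u||_L² = sqrt(210)/1680.
∫_0^1/2 (u')² dx = 1/240, so ||u'||_L² = sqrt(15)/60.
Ratio ||u||_L² / ||u'||_L² = sqrt(14)/28.
Sharp Poincaré constant on H^1_0(0, 1/2) is C_P = L/π = 1/(2*π), achieved by sin(2*π·x).
A polynomial bump cannot attain the sharp Poincaré constant (only the first sine eigenfunction does), so the ratio is strictly less than C_P, consistent with ||u||_L² ≤ C_P ||u'||_L².


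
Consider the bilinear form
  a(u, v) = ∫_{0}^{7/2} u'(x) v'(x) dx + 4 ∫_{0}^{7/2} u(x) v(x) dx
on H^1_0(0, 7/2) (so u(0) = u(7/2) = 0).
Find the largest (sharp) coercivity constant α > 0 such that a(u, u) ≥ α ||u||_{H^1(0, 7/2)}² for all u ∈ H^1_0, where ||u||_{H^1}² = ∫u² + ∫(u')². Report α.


α = 1

Coercivity of a(·,·) on H^1_0(0, 7/2) means a(u, u) ≥ α ||u||_{H^1}² for every u ∈ H^1_0.
The interval has length L = 7/2, and Poincaré/coercivity depend only on L. Here a(u, u) = ∫(u')² + (4)·∫u².
Here c = 4 ≥ 1, so a(u,u) = ∫(u')² + c∫u² ≥ ∫(u')² + ∫u² = ||u||_{H^1}², i.e. α = 1 works. No larger α is possible: a(u,u) ≥ α||u||_{H^1}² means (1−α)∫(u')² ≥ (α−c)∫u², and for the modes u_n = sin(nπ(x−x₀)/L) (x₀ the left endpoint) one has ∫u_n²/∫(u_n')² = (L/(nπ))² → 0, so a(u_n,u_n)/||u_n||_{H^1}² → 1. Hence the optimal constant is α = 1.
Therefore α = 1.


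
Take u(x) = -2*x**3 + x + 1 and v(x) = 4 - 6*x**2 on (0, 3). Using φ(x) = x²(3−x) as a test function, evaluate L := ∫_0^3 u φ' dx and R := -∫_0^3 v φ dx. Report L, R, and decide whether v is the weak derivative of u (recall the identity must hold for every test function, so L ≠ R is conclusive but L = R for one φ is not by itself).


LHS = 2781/20, RHS = 594/5. No, v is not the weak derivative of u.

u(x) = -2*x**3 + x + 1, classical derivative u'(x) = 1 - 6*x**2.
φ(x) = x²(3−x), so φ'(x) = 3*x*(2 - x).
Note φ(0) = φ(3) = 0, so the boundary term u·φ vanishes.
LHS = ∫_0^3 u(x) φ'(x) dx = ∫_0^3 (6*x^5 - 12*x^4 - 3*x^3 + 3*x^2 + 6*x) dx. Term by term:
  ∫_0^3 6*x^5 dx = 729;  ∫_0^3 -12*x^4 dx = -2916/5;  ∫_0^3 -3*x^3 dx = -243/4;
  ∫_0^3 3*x^2 dx = 27;  ∫_0^3 6*x dx = 27.
Sum: 729 − 2916/5 − 243/4 + 27 + 27 = 2781/20.
So LHS = 2781/20.
∫_0^3 v(x) φ(x) dx = ∫_0^3 (6*x^5 - 18*x^4 - 4*x^3 + 12*x^2) dx. Term by term:
  ∫_0^3 6*x^5 dx = 729;  ∫_0^3 -18*x^4 dx = -4374/5;  ∫_0^3 -4*x^3 dx = -81;
  ∫_0^3 12*x^2 dx = 108.
Sum: 729 − 4374/5 − 81 + 108 = -594/5.
So RHS = -∫_0^3 v(x) φ(x) dx = 594/5.
LHS − RHS = 81/4 ≠ 0, so the identity fails.
(For a valid weak derivative the identity must hold for EVERY test function, in particular this one. The failure shows v is NOT the weak derivative of u.)
Correct weak derivative would be u'(x) = 1 - 6*x**2.


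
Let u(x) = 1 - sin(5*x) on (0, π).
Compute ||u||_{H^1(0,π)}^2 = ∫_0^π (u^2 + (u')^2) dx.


||u||_{H^1(0,π)}^2 = -4/5 + 14*π

u'(x) = -5*cos(5*x).
Expand u² and (u')² and integrate term by term on (0, π), using: for integers n ≥ 1, ∫_0^π sin²(nx) dx = ∫_0^π cos²(nx) dx = π/2; for n ≠ n', ∫_0^π sin(nx)sin(n'x) dx = ∫_0^π cos(nx)cos(n'x) dx = 0; and by product-to-sum, ∫_0^π sin(nx)cos(n'x) dx = ½∫_0^π [sin((n+n')x) + sin((n−n')x)] dx, which is 0 when n+n' is even and 2n/(n²−n'²) when n+n' is odd (it need not vanish on (0, π)). For the constant mode: ∫_0^π 1 dx = π, ∫_0^π cos(nx) dx = 0, ∫_0^π sin(nx) dx = (1−(−1)^n)/n.
  u² squared terms: (1)²·∫1 dx = 1·π = π;  (-1)²·∫sin(5x)² dx = 1·π/2 = π/2.
  u² cross terms: 2·(1)·(-1)·∫1·sin(5x) dx = -2·(2/5) = -4/5.
  So ∫_0^π u² dx = π + π/2 − 4/5 = -4/5 + 3*π/2.
  (u')² squared terms: (-5)²·∫cos(5x)² dx = 25·π/2 = 25*π/2.
  So ∫_0^π (u')² dx = 25*π/2.
||u||_{H^1}^2 = (-4/5 + 3*π/2) + (25*π/2) = -4/5 + 14*π.


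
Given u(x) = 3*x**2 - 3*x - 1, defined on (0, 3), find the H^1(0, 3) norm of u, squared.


||u||_{H^1}^2 = 3189/10

The H^1 norm (squared) on an interval (0, L) is
  ||u||_{H^1}^2 = ∫_0^L u(x)^2 dx + ∫_0^L u'(x)^2 dx.
Compute u'(x) = 6*x - 3.
Then u(x)^2 = 9*x**4 - 18*x**3 + 3*x**2 + 6*x + 1 and u'(x)^2 = 36*x**2 - 36*x + 9.
Integrate each monomial from 0 to 3 using ∫_0^3 c·x^n dx = c·3^(n+1)/(n+1):
  ∫_0^3 u(x)^2 dx = ∫_0^3 (9*x^4 - 18*x^3 + 3*x^2 + 6*x + 1) dx. Term by term:
    ∫_0^3 9*x^4 dx = 2187/5;  ∫_0^3 -18*x^3 dx = -729/2;  ∫_0^3 3*x^2 dx = 27;
    ∫_0^3 6*x dx = 27;  ∫_0^3 1 dx = 3.
  Sum: 2187/5 − 729/2 + 27 + 27 + 3 = 1299/10.
  ∫_0^3 u'(x)^2 dx = ∫_0^3 (36*x^2 - 36*x + 9) dx. Term by term:
    ∫_0^3 36*x^2 dx = 324;  ∫_0^3 -36*x dx = -162;  ∫_0^3 9 dx = 27.
  Sum: 324 − 162 + 27 = 189.
Adding: ||u||_{H^1}^2 = 1299/10 + 189 = 3189/10.


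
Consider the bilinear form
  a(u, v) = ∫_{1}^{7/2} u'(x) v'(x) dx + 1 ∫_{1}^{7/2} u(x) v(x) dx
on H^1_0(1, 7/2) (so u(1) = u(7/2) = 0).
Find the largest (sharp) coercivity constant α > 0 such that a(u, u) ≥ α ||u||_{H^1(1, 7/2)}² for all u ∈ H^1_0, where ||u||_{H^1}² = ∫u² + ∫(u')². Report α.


α = 1

Coercivity of a(·,·) on H^1_0(1, 7/2) means a(u, u) ≥ α ||u||_{H^1}² for every u ∈ H^1_0.
The interval has length L = 5/2, and Poincaré/coercivity depend only on L. Here a(u, u) = ∫(u')² + (1)·∫u².
Here c = 1 ≥ 1, so a(u,u) = ∫(u')² + c∫u² ≥ ∫(u')² + ∫u² = ||u||_{H^1}², i.e. α = 1 works. No larger α is possible: a(u,u) ≥ α||u||_{H^1}² means (1−α)∫(u')² ≥ (α−c)∫u², and for the modes u_n = sin(nπ(x−x₀)/L) (x₀ the left endpoint) one has ∫u_n²/∫(u_n')² = (L/(nπ))² → 0, so a(u_n,u_n)/||u_n||_{H^1}² → 1. Hence the optimal constant is α = 1.
Therefore α = 1.


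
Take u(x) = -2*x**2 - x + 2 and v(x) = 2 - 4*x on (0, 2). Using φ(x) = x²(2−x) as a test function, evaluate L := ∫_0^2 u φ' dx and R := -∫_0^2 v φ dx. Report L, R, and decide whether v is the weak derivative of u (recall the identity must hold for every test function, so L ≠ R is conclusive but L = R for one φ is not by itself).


LHS = 116/15, RHS = 56/15. No, v is not the weak derivative of u.

u(x) = -2*x**2 - x + 2, classical derivative u'(x) = -4*x - 1.
φ(x) = x²(2−x), so φ'(x) = x*(4 - 3*x).
Note φ(0) = φ(2) = 0, so the boundary term u·φ vanishes.
LHS = ∫_0^2 u(x) φ'(x) dx = ∫_0^2 (6*x^4 - 5*x^3 - 10*x^2 + 8*x) dx. Term by term:
  ∫_0^2 6*x^4 dx = 192/5;  ∫_0^2 -5*x^3 dx = -20;  ∫_0^2 -10*x^2 dx = -80/3;
  ∫_0^2 8*x dx = 16.
Sum: 192/5 − 20 − 80/3 + 16 = 116/15.
So LHS = 116/15.
∫_0^2 v(x) φ(x) dx = ∫_0^2 (4*x^4 - 10*x^3 + 4*x^2) dx. Term by term:
  ∫_0^2 4*x^4 dx = 128/5;  ∫_0^2 -10*x^3 dx = -40;  ∫_0^2 4*x^2 dx = 32/3.
Sum: 128/5 − 40 + 32/3 = -56/15.
So RHS = -∫_0^2 v(x) φ(x) dx = 56/15.
LHS − RHS = 4 ≠ 0, so the identity fails.
(For a valid weak derivative the identity must hold for EVERY test function, in particular this one. The failure shows v is NOT the weak derivative of u.)
Correct weak derivative would be u'(x) = -4*x - 1.


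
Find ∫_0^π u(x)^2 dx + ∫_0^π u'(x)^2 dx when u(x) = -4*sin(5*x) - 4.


||u||_{H^1(0,π)}^2 = 64/5 + 224*π

u'(x) = -20*cos(5*x).
Expand u² and (u')² and integrate term by term on (0, π), using: for integers n ≥ 1, ∫_0^π sin²(nx) dx = ∫_0^π cos²(nx) dx = π/2; for n ≠ n', ∫_0^π sin(nx)sin(n'x) dx = ∫_0^π cos(nx)cos(n'x) dx = 0; and by product-to-sum, ∫_0^π sin(nx)cos(n'x) dx = ½∫_0^π [sin((n+n')x) + sin((n−n')x)] dx, which is 0 when n+n' is even and 2n/(n²−n'²) when n+n' is odd (it need not vanish on (0, π)). For the constant mode: ∫_0^π 1 dx = π, ∫_0^π cos(nx) dx = 0, ∫_0^π sin(nx) dx = (1−(−1)^n)/n.
  u² squared terms: (-4)²·∫1 dx = 16·π = 16*π;  (-4)²·∫sin(5x)² dx = 16·π/2 = 8*π.
  u² cross terms: 2·(-4)·(-4)·∫1·sin(5x) dx = 32·(2/5) = 64/5.
  So ∫_0^π u² dx = 16*π + 8*π + 64/5 = 64/5 + 24*π.
  (u')² squared terms: (-20)²·∫cos(5x)² dx = 400·π/2 = 200*π.
  So ∫_0^π (u')² dx = 200*π.
||u||_{H^1}^2 = (64/5 + 24*π) + (200*π) = 64/5 + 224*π.


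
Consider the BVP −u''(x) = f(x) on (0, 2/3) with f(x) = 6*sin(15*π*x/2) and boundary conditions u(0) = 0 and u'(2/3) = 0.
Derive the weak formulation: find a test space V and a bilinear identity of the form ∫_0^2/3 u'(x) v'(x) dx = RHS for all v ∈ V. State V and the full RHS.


V = {v ∈ H^1(0, 2/3) : v(0) = 0} (test functions vanish at x = 0 where u is specified); weak form: ∫_0^2/3 u'v' dx = ∫_0^2/3 (6*sin(15*π*x/2)) v dx for all v ∈ V.

Multiply both sides by a test function v and integrate from 0 to 2/3:
  ∫_0^2/3 −u''(x) v(x) dx = ∫_0^2/3 f(x) v(x) dx.
Integrate the LHS by parts once:
  ∫_0^2/3 −u'' v dx = −[u'(x) v(x)]_0^2/3 + ∫_0^2/3 u'(x) v'(x) dx.
Thus ∫_0^2/3 u'(x) v'(x) dx = ∫_0^2/3 f(x) v(x) dx + [u'(x) v(x)]_0^2/3.
Choose V so that boundary terms are either known or forced to vanish.
Mixed BC: u(0) = 0 (Dirichlet) and u'(2/3) = 0 (Neumann). Define V = {v ∈ H^1(0, 2/3) : v(0) = 0}. Then [u' v]_0^2/3 = u'(2/3)·v(2/3) − u'(0)·0 = 0.
Weak formulation: find u (satisfying any essential BC) such that ∫_0^2/3 u'(x) v'(x) dx = ∫_0^2/3 f v dx for all v ∈ V (Dirichlet at 0 absorbed into V; the Neumann datum at x = 2/3 is zero, so no boundary term remains).
Substituting f(x) = 6*sin(15*π*x/2), the right-hand side is ∫_0^2/3 (6*sin(15*π*x/2)) v dx.


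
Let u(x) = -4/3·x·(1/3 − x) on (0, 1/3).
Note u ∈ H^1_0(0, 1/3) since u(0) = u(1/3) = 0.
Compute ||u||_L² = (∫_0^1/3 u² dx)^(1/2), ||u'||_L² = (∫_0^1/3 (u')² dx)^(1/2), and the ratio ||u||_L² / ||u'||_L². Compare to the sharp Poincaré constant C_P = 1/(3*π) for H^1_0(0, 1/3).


||u||_L² / ||u'||_L² = sqrt(10)/30 < C_P = 1/(3*π).

u(x) = -4/3·x·(1/3 − x), so u'(x) = 8*x/3 - 4/9.
u(x) = -4/3·x·(1/3 − x) vanishes at x = 0 and x = 1/3, so u ∈ H^1_0(0, 1/3). Differentiate via the product rule and integrate the resulting polynomials term by term.
  ∫_0^1/3 u² dx = ∫_0^1/3 (16*x^4/9 - 32*x^3/27 + 16*x^2/81) dx. Term by term:
    ∫_0^1/3 16*x^4/9 dx = 16/10935;  ∫_0^1/3 -32*x^3/27 dx = -8/2187;  ∫_0^1/3 16*x^2/81 dx = 16/6561.
  Sum: 16/10935 − 8/2187 + 16/6561 = 8/32805.
  ∫_0^1/3 (u')² dx = ∫_0^1/3 (64*x^2/9 - 64*x/27 + 16/81) dx. Term by term:
    ∫_0^1/3 64*x^2/9 dx = 64/729;  ∫_0^1/3 -64*x/27 dx = -32/243;  ∫_0^1/3 16/81 dx = 16/243.
  Sum: 64/729 − 32/243 + 16/243 = 16/729.
∫_0^1/3 u² dx = 8/32805, so ||u||_L² = 2*sqrt(10)/405.
∫_0^1/3 (u')² dx = 16/729, so ||u'||_L² = 4/27.
Ratio ||u||_L² / ||u'||_L² = sqrt(10)/30.
Sharp Poincaré constant on H^1_0(0, 1/3) is C_P = L/π = 1/(3*π), achieved by sin(3*π·x).
A polynomial bump cannot attain the sharp Poincaré constant (only the first sine eigenfunction does), so the ratio is strictly less than C_P, consistent with ||u||_L² ≤ C_P ||u'||_L².


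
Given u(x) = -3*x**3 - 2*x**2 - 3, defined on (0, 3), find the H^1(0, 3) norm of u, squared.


||u||_{H^1}^2 = 147033/14

The H^1 norm (squared) on an interval (0, L) is
  ||u||_{H^1}^2 = ∫_0^L u(x)^2 dx + ∫_0^L u'(x)^2 dx.
Compute u'(x) = -9*x**2 - 4*x.
Then u(x)^2 = 9*x**6 + 12*x**5 + 4*x**4 + 18*x**3 + 12*x**2 + 9 and u'(x)^2 = 81*x**4 + 72*x**3 + 16*x**2.
Integrate each monomial from 0 to 3 using ∫_0^3 c·x^n dx = c·3^(n+1)/(n+1):
  ∫_0^3 u(x)^2 dx = ∫_0^3 (9*x^6 + 12*x^5 + 4*x^4 + 18*x^3 + 12*x^2 + 9) dx. Term by term:
    ∫_0^3 9*x^6 dx = 19683/7;  ∫_0^3 12*x^5 dx = 1458;  ∫_0^3 4*x^4 dx = 972/5;
    ∫_0^3 18*x^3 dx = 729/2;  ∫_0^3 12*x^2 dx = 108;  ∫_0^3 9 dx = 27.
  Sum: 19683/7 + 1458 + 972/5 + 729/2 + 108 + 27 = 347463/70.
  ∫_0^3 u'(x)^2 dx = ∫_0^3 (81*x^4 + 72*x^3 + 16*x^2) dx. Term by term:
    ∫_0^3 81*x^4 dx = 19683/5;  ∫_0^3 72*x^3 dx = 1458;  ∫_0^3 16*x^2 dx = 144.
  Sum: 19683/5 + 1458 + 144 = 27693/5.
Adding: ||u||_{H^1}^2 = 347463/70 + 27693/5 = 147033/14.


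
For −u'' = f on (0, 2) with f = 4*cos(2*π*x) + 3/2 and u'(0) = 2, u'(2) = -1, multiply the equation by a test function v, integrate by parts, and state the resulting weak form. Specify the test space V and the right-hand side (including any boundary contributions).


V = H^1(0, 2) (v unrestricted at boundary; u is determined up to an additive constant); weak form: ∫_0^2 u'v' dx = ∫_0^2 (4*cos(2*π*x) + 3/2) v dx − v(2) − 2·v(0) for all v ∈ V.

Multiply both sides by a test function v and integrate from 0 to 2:
  ∫_0^2 −u''(x) v(x) dx = ∫_0^2 f(x) v(x) dx.
Integrate the LHS by parts once:
  ∫_0^2 −u'' v dx = −[u'(x) v(x)]_0^2 + ∫_0^2 u'(x) v'(x) dx.
Thus ∫_0^2 u'(x) v'(x) dx = ∫_0^2 f(x) v(x) dx + [u'(x) v(x)]_0^2.
Choose V so that boundary terms are either known or forced to vanish.
u has inhomogeneous Neumann u'(0) = 2, u'(2) = -1. [u' v]_0^2 = (-1)·v(2) − (2)·v(0) = − v(2) − 2·v(0). Take V = H^1(0, 2); boundary term becomes part of RHS.
Weak formulation: find u (satisfying any essential BC) such that ∫_0^2 u'(x) v'(x) dx = ∫_0^2 f v dx − v(2) − 2·v(0) for all v ∈ V (Neumann data are natural BCs: they enter the RHS as boundary terms).
Substituting f(x) = 4*cos(2*π*x) + 3/2, the right-hand side is ∫_0^2 (4*cos(2*π*x) + 3/2) v dx − v(2) − 2·v(0).
Compatibility check (pure Neumann): taking v ≡ 1 ∈ V gives 0 = ∫_0^2 f dx + (-1) − (2), i.e. ∫_0^2 f dx must equal u'(0) − u'(2) = 3. Indeed ∫_0^2 (4*cos(2*π*x) + 3/2) dx = 3, so the data are compatible. The solution is then unique only up to an additive constant (fix it e.g. by requiring ∫_0^2 u dx = 0).


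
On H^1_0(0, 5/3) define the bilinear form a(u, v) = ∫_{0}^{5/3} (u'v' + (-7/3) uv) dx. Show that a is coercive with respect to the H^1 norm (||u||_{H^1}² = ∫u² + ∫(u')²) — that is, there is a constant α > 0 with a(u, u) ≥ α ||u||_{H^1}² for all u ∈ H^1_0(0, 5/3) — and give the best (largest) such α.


α = (-175 + 27*π^2)/(3*(25 + 9*π^2))

Coercivity of a(·,·) on H^1_0(0, 5/3) means a(u, u) ≥ α ||u||_{H^1}² for every u ∈ H^1_0.
The interval has length L = 5/3, and Poincaré/coercivity depend only on L. Here a(u, u) = ∫(u')² + (-7/3)·∫u².
Here c = -7/3 < 0 with |c| < (π/L)² = 9*π^2/25, so coercivity still holds. The condition a(u,u) ≥ α||u||_{H^1}² reads (1−α)∫(u')² ≥ (α−c)∫u². Any admissible α is ≤ 1 (rapidly oscillating u have ∫u²/∫(u')² → 0), and α = 1 would force 0 ≥ (1−c)∫u², impossible since c < 1; so 1−α > 0. By the sharp Poincaré inequality on H^1_0 of an interval of length L, ∫(u')² ≥ (π/L)²∫u² with equality for the first sine mode sin(π(x−x₀)/L) (x₀ the left endpoint), so the inequality holds for all u iff (1−α)(π/L)² ≥ α − c, i.e. α ≤ ((π/L)² + c)/((π/L)² + 1) = (1 + c(L/π)²)/(1 + (L/π)²). (Direct route, valid since c ≤ 0: Poincaré gives c∫u² ≥ c(L/π)²∫(u')², so a(u,u) ≥ (1 + c(L/π)²)∫(u')², while ||u||_{H^1}² ≤ (1 + (L/π)²)∫(u')²; dividing yields the same α.) With (π/L)² = 9*π^2/25 and c = -7/3, the largest admissible constant is α = ((π/L)² + c)/((π/L)² + 1).
Simplifying, α = (-175 + 27*π^2)/(3*(25 + 9*π^2)).


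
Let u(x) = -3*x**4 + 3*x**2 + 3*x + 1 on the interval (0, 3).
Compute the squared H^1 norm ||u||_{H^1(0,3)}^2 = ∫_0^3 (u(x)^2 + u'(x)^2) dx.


||u||_{H^1}^2 = 495939/10

The H^1 norm (squared) on an interval (0, L) is
  ||u||_{H^1}^2 = ∫_0^L u(x)^2 dx + ∫_0^L u'(x)^2 dx.
Compute u'(x) = -12*x**3 + 6*x + 3.
Then u(x)^2 = 9*x**8 - 18*x**6 - 18*x**5 + 3*x**4 + 18*x**3 + 15*x**2 + 6*x + 1 and u'(x)^2 = 144*x**6 - 144*x**4 - 72*x**3 + 36*x**2 + 36*x + 9.
Integrate each monomial from 0 to 3 using ∫_0^3 c·x^n dx = c·3^(n+1)/(n+1):
  ∫_0^3 u(x)^2 dx = ∫_0^3 (9*x^8 - 18*x^6 - 18*x^5 + 3*x^4 + 18*x^3 + 15*x^2 + 6*x + 1) dx. Term by term:
    ∫_0^3 9*x^8 dx = 19683;  ∫_0^3 -18*x^6 dx = -39366/7;  ∫_0^3 -18*x^5 dx = -2187;
    ∫_0^3 3*x^4 dx = 729/5;  ∫_0^3 18*x^3 dx = 729/2;  ∫_0^3 15*x^2 dx = 135;
    ∫_0^3 6*x dx = 27;  ∫_0^3 1 dx = 3.
  Sum: 19683 − 39366/7 − 2187 + 729/5 + 729/2 + 135 + 27 + 3 = 878331/70.
  ∫_0^3 u'(x)^2 dx = ∫_0^3 (144*x^6 - 144*x^4 - 72*x^3 + 36*x^2 + 36*x + 9) dx. Term by term:
    ∫_0^3 144*x^6 dx = 314928/7;  ∫_0^3 -144*x^4 dx = -34992/5;  ∫_0^3 -72*x^3 dx = -1458;
    ∫_0^3 36*x^2 dx = 324;  ∫_0^3 36*x dx = 162;  ∫_0^3 9 dx = 27.
  Sum: 314928/7 − 34992/5 − 1458 + 324 + 162 + 27 = 1296621/35.
Adding: ||u||_{H^1}^2 = 878331/70 + 1296621/35 = 495939/10.


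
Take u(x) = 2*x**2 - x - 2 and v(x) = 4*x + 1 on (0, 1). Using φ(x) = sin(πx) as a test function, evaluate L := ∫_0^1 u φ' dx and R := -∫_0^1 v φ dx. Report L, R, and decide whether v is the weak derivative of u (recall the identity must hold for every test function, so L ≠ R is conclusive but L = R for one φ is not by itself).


LHS = -2/π, RHS = -6/π. No, v is not the weak derivative of u.

u(x) = 2*x**2 - x - 2, classical derivative u'(x) = 4*x - 1.
φ(x) = sin(πx), so φ'(x) = π*cos(π*x).
Note φ(0) = φ(1) = 0, so the boundary term u·φ vanishes.
LHS = ∫_0^1 u(x) φ'(x) dx = ∫_0^1 (2*π*x^2*cos(π*x) - π*x*cos(π*x) - 2*π*cos(π*x)) dx. Term by term:
  ∫_0^1 -2*π*cos(π*x) dx = 0;  ∫_0^1 -π*x*cos(π*x) dx = 2/π;  ∫_0^1 2*π*x^2*cos(π*x) dx = -4/π.
Sum: 0 + 2/π − 4/π = -2/π.
So LHS = -2/π.
∫_0^1 v(x) φ(x) dx = ∫_0^1 (4*x*sin(π*x) + sin(π*x)) dx. Term by term:
  ∫_0^1 4*x*sin(π*x) dx = 4/π;  ∫_0^1 sin(π*x) dx = 2/π.
Sum: 4/π + 2/π = 6/π.
So RHS = -∫_0^1 v(x) φ(x) dx = -6/π.
LHS − RHS = 4/π ≠ 0, so the identity fails.
(For a valid weak derivative the identity must hold for EVERY test function, in particular this one. The failure shows v is NOT the weak derivative of u.)
Correct weak derivative would be u'(x) = 4*x - 1.


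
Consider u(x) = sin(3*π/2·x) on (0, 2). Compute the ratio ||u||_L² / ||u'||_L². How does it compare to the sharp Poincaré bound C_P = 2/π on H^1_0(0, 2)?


||u||_L² / ||u'||_L² = 2/(3*π) < C_P = 2/π.

u(x) = sin(3*π/2·x), so u'(x) = 3*π*cos(3*π*x/2)/2.
Writing u(x) = A·sin(kπx/L) with A = 1 and k = 3, use ∫_0^L sin²(kπx/L) dx = L/2 and ∫_0^L cos²(kπx/L) dx = L/2.
u² = 1·sin²(3*π/2·x) and (u')² = 9*π^2/4·cos²(3*π/2·x), and each of sin², cos² integrates to L/2 = 1 over (0, 2).
∫_0^2 u² dx = 1, so ||u||_L² = 1.
∫_0^2 (u')² dx = 9*π^2/4, so ||u'||_L² = 3*π/2.
Ratio ||u||_L² / ||u'||_L² = 2/(3*π).
Sharp Poincaré constant on H^1_0(0, 2) is C_P = L/π = 2/π, achieved by sin(π/2·x).
This is the k = 3 harmonic; the ratio L/(kπ) is strictly less than C_P = L/π, consistent with the sharp inequality ||u||_L² ≤ C_P ||u'||_L².


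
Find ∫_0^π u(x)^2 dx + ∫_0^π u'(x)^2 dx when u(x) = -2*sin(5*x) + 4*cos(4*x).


||u||_{H^1(0,π)}^2 = -2720/9 + 188*π

u'(x) = -16*sin(4*x) - 10*cos(5*x).
Expand u² and (u')² and integrate term by term on (0, π), using: for integers n ≥ 1, ∫_0^π sin²(nx) dx = ∫_0^π cos²(nx) dx = π/2; for n ≠ n', ∫_0^π sin(nx)sin(n'x) dx = ∫_0^π cos(nx)cos(n'x) dx = 0; and by product-to-sum, ∫_0^π sin(nx)cos(n'x) dx = ½∫_0^π [sin((n+n')x) + sin((n−n')x)] dx, which is 0 when n+n' is even and 2n/(n²−n'²) when n+n' is odd (it need not vanish on (0, π)).
  u² squared terms: (-2)²·∫sin(5x)² dx = 4·π/2 = 2*π;  (4)²·∫cos(4x)² dx = 16·π/2 = 8*π.
  u² cross terms: 2·(-2)·(4)·∫sin(5x)·cos(4x) dx = -16·(10/9) = -160/9.
  So ∫_0^π u² dx = 2*π + 8*π − 160/9 = -160/9 + 10*π.
  (u')² squared terms: (-16)²·∫sin(4x)² dx = 256·π/2 = 128*π;  (-10)²·∫cos(5x)² dx = 100·π/2 = 50*π.
  (u')² cross terms: 2·(-16)·(-10)·∫sin(4x)·cos(5x) dx = 320·(-8/9) = -2560/9.
  So ∫_0^π (u')² dx = 128*π + 50*π − 2560/9 = -2560/9 + 178*π.
||u||_{H^1}^2 = (-160/9 + 10*π) + (-2560/9 + 178*π) = -2720/9 + 188*π.


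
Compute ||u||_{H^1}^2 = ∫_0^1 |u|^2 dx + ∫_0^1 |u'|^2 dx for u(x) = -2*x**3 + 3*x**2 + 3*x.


||u||_{H^1}^2 = 1517/70

The H^1 norm (squared) on an interval (0, L) is
  ||u||_{H^1}^2 = ∫_0^L u(x)^2 dx + ∫_0^L u'(x)^2 dx.
Compute u'(x) = -6*x**2 + 6*x + 3.
Then u(x)^2 = 4*x**6 - 12*x**5 - 3*x**4 + 18*x**3 + 9*x**2 and u'(x)^2 = 36*x**4 - 72*x**3 + 36*x + 9.
Integrate each monomial from 0 to 1 using ∫_0^1 c·x^n dx = c·1^(n+1)/(n+1):
  ∫_0^1 u(x)^2 dx = ∫_0^1 (4*x^6 - 12*x^5 - 3*x^4 + 18*x^3 + 9*x^2) dx. Term by term:
    ∫_0^1 4*x^6 dx = 4/7;  ∫_0^1 -12*x^5 dx = -2;  ∫_0^1 -3*x^4 dx = -3/5;
    ∫_0^1 18*x^3 dx = 9/2;  ∫_0^1 9*x^2 dx = 3.
  Sum: 4/7 − 2 − 3/5 + 9/2 + 3 = 383/70.
  ∫_0^1 u'(x)^2 dx = ∫_0^1 (36*x^4 - 72*x^3 + 36*x + 9) dx. Term by term:
    ∫_0^1 36*x^4 dx = 36/5;  ∫_0^1 -72*x^3 dx = -18;  ∫_0^1 36*x dx = 18;
    ∫_0^1 9 dx = 9.
  Sum: 36/5 − 18 + 18 + 9 = 81/5.
Adding: ||u||_{H^1}^2 = 383/70 + 81/5 = 1517/70.


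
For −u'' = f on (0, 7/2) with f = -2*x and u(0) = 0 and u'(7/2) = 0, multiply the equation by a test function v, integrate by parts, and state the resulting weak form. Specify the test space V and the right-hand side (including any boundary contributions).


V = {v ∈ H^1(0, 7/2) : v(0) = 0} (test functions vanish at x = 0 where u is specified); weak form: ∫_0^7/2 u'v' dx = ∫_0^7/2 (-2*x) v dx for all v ∈ V.

Multiply both sides by a test function v and integrate from 0 to 7/2:
  ∫_0^7/2 −u''(x) v(x) dx = ∫_0^7/2 f(x) v(x) dx.
Integrate the LHS by parts once:
  ∫_0^7/2 −u'' v dx = −[u'(x) v(x)]_0^7/2 + ∫_0^7/2 u'(x) v'(x) dx.
Thus ∫_0^7/2 u'(x) v'(x) dx = ∫_0^7/2 f(x) v(x) dx + [u'(x) v(x)]_0^7/2.
Choose V so that boundary terms are either known or forced to vanish.
Mixed BC: u(0) = 0 (Dirichlet) and u'(7/2) = 0 (Neumann). Define V = {v ∈ H^1(0, 7/2) : v(0) = 0}. Then [u' v]_0^7/2 = u'(7/2)·v(7/2) − u'(0)·0 = 0.
Weak formulation: find u (satisfying any essential BC) such that ∫_0^7/2 u'(x) v'(x) dx = ∫_0^7/2 f v dx for all v ∈ V (Dirichlet at 0 absorbed into V; the Neumann datum at x = 7/2 is zero, so no boundary term remains).
Substituting f(x) = -2*x, the right-hand side is ∫_0^7/2 (-2*x) v dx.


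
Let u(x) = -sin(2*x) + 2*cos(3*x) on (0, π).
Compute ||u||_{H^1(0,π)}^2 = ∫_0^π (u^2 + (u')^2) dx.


||u||_{H^1(0,π)}^2 = 32 + 45*π/2

u'(x) = -6*sin(3*x) - 2*cos(2*x).
Expand u² and (u')² and integrate term by term on (0, π), using: for integers n ≥ 1, ∫_0^π sin²(nx) dx = ∫_0^π cos²(nx) dx = π/2; for n ≠ n', ∫_0^π sin(nx)sin(n'x) dx = ∫_0^π cos(nx)cos(n'x) dx = 0; and by product-to-sum, ∫_0^π sin(nx)cos(n'x) dx = ½∫_0^π [sin((n+n')x) + sin((n−n')x)] dx, which is 0 when n+n' is even and 2n/(n²−n'²) when n+n' is odd (it need not vanish on (0, π)).
  u² squared terms: (-1)²·∫sin(2x)² dx = 1·π/2 = π/2;  (2)²·∫cos(3x)² dx = 4·π/2 = 2*π.
  u² cross terms: 2·(-1)·(2)·∫sin(2x)·cos(3x) dx = -4·(-4/5) = 16/5.
  So ∫_0^π u² dx = π/2 + 2*π + 16/5 = 16/5 + 5*π/2.
  (u')² squared terms: (-6)²·∫sin(3x)² dx = 36·π/2 = 18*π;  (-2)²·∫cos(2x)² dx = 4·π/2 = 2*π.
  (u')² cross terms: 2·(-6)·(-2)·∫sin(3x)·cos(2x) dx = 24·(6/5) = 144/5.
  So ∫_0^π (u')² dx = 18*π + 2*π + 144/5 = 144/5 + 20*π.
||u||_{H^1}^2 = (16/5 + 5*π/2) + (144/5 + 20*π) = 32 + 45*π/2.


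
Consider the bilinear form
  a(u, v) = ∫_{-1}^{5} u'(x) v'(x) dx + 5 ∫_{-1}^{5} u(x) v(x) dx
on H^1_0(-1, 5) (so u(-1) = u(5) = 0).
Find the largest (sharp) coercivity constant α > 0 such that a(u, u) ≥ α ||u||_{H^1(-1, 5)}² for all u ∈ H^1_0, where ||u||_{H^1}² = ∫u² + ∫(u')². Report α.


α = 1

Coercivity of a(·,·) on H^1_0(-1, 5) means a(u, u) ≥ α ||u||_{H^1}² for every u ∈ H^1_0.
The interval has length L = 6, and Poincaré/coercivity depend only on L. Here a(u, u) = ∫(u')² + (5)·∫u².
Here c = 5 ≥ 1, so a(u,u) = ∫(u')² + c∫u² ≥ ∫(u')² + ∫u² = ||u||_{H^1}², i.e. α = 1 works. No larger α is possible: a(u,u) ≥ α||u||_{H^1}² means (1−α)∫(u')² ≥ (α−c)∫u², and for the modes u_n = sin(nπ(x−x₀)/L) (x₀ the left endpoint) one has ∫u_n²/∫(u_n')² = (L/(nπ))² → 0, so a(u_n,u_n)/||u_n||_{H^1}² → 1. Hence the optimal constant is α = 1.
Therefore α = 1.


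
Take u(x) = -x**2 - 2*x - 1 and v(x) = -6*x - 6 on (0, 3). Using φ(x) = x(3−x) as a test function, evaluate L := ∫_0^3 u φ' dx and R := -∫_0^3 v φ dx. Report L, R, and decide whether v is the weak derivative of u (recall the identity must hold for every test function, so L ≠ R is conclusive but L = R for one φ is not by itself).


LHS = 45/2, RHS = 135/2. No, v is not the weak derivative of u.

u(x) = -x**2 - 2*x - 1, classical derivative u'(x) = -2*x - 2.
φ(x) = x(3−x), so φ'(x) = 3 - 2*x.
Note φ(0) = φ(3) = 0, so the boundary term u·φ vanishes.
LHS = ∫_0^3 u(x) φ'(x) dx = ∫_0^3 (2*x^3 + x^2 - 4*x - 3) dx. Term by term:
  ∫_0^3 2*x^3 dx = 81/2;  ∫_0^3 x^2 dx = 9;  ∫_0^3 -4*x dx = -18;
  ∫_0^3 -3 dx = -9.
Sum: 81/2 + 9 − 18 − 9 = 45/2.
So LHS = 45/2.
∫_0^3 v(x) φ(x) dx = ∫_0^3 (6*x^3 - 12*x^2 - 18*x) dx. Term by term:
  ∫_0^3 6*x^3 dx = 243/2;  ∫_0^3 -12*x^2 dx = -108;  ∫_0^3 -18*x dx = -81.
Sum: 243/2 − 108 − 81 = -135/2.
So RHS = -∫_0^3 v(x) φ(x) dx = 135/2.
LHS − RHS = -45 ≠ 0, so the identity fails.
(For a valid weak derivative the identity must hold for EVERY test function, in particular this one. The failure shows v is NOT the weak derivative of u.)
Correct weak derivative would be u'(x) = -2*x - 2.


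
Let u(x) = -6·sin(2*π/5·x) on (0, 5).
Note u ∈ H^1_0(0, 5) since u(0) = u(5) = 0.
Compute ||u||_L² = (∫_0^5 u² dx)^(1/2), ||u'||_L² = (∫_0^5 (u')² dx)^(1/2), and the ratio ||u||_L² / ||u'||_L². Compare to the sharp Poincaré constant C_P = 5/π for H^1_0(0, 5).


||u||_L² / ||u'||_L² = 5/(2*π) < C_P = 5/π.

u(x) = -6·sin(2*π/5·x), so u'(x) = -12*π*cos(2*π*x/5)/5.
Writing u(x) = A·sin(kπx/L) with A = -6 and k = 2, use ∫_0^L sin²(kπx/L) dx = L/2 and ∫_0^L cos²(kπx/L) dx = L/2.
u² = 36·sin²(2*π/5·x) and (u')² = 144*π^2/25·cos²(2*π/5·x), and each of sin², cos² integrates to L/2 = 5/2 over (0, 5).
∫_0^5 u² dx = 90, so ||u||_L² = 3*sqrt(10).
∫_0^5 (u')² dx = 72*π^2/5, so ||u'||_L² = 6*sqrt(10)*π/5.
Ratio ||u||_L² / ||u'||_L² = 5/(2*π).
Sharp Poincaré constant on H^1_0(0, 5) is C_P = L/π = 5/π, achieved by sin(π/5·x).
This is the k = 2 harmonic; the ratio L/(kπ) is strictly less than C_P = L/π, consistent with the sharp inequality ||u||_L² ≤ C_P ||u'||_L².


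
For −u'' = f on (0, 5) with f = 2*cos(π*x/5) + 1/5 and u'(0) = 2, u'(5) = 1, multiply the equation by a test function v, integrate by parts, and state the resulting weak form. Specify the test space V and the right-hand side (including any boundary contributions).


V = H^1(0, 5) (v unrestricted at boundary; u is determined up to an additive constant); weak form: ∫_0^5 u'v' dx = ∫_0^5 (2*cos(π*x/5) + 1/5) v dx + v(5) − 2·v(0) for all v ∈ V.

Multiply both sides by a test function v and integrate from 0 to 5:
  ∫_0^5 −u''(x) v(x) dx = ∫_0^5 f(x) v(x) dx.
Integrate the LHS by parts once:
  ∫_0^5 −u'' v dx = −[u'(x) v(x)]_0^5 + ∫_0^5 u'(x) v'(x) dx.
Thus ∫_0^5 u'(x) v'(x) dx = ∫_0^5 f(x) v(x) dx + [u'(x) v(x)]_0^5.
Choose V so that boundary terms are either known or forced to vanish.
u has inhomogeneous Neumann u'(0) = 2, u'(5) = 1. [u' v]_0^5 = (1)·v(5) − (2)·v(0) = v(5) − 2·v(0). Take V = H^1(0, 5); boundary term becomes part of RHS.
Weak formulation: find u (satisfying any essential BC) such that ∫_0^5 u'(x) v'(x) dx = ∫_0^5 f v dx + v(5) − 2·v(0) for all v ∈ V (Neumann data are natural BCs: they enter the RHS as boundary terms).
Substituting f(x) = 2*cos(π*x/5) + 1/5, the right-hand side is ∫_0^5 (2*cos(π*x/5) + 1/5) v dx + v(5) − 2·v(0).
Compatibility check (pure Neumann): taking v ≡ 1 ∈ V gives 0 = ∫_0^5 f dx + (1) − (2), i.e. ∫_0^5 f dx must equal u'(0) − u'(5) = 1. Indeed ∫_0^5 (2*cos(π*x/5) + 1/5) dx = 1, so the data are compatible. The solution is then unique only up to an additive constant (fix it e.g. by requiring ∫_0^5 u dx = 0).


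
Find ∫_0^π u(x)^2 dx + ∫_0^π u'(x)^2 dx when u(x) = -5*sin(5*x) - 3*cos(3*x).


||u||_{H^1(0,π)}^2 = 370*π

u'(x) = 9*sin(3*x) - 25*cos(5*x).
Expand u² and (u')² and integrate term by term on (0, π), using: for integers n ≥ 1, ∫_0^π sin²(nx) dx = ∫_0^π cos²(nx) dx = π/2; for n ≠ n', ∫_0^π sin(nx)sin(n'x) dx = ∫_0^π cos(nx)cos(n'x) dx = 0; and by product-to-sum, ∫_0^π sin(nx)cos(n'x) dx = ½∫_0^π [sin((n+n')x) + sin((n−n')x)] dx, which is 0 when n+n' is even and 2n/(n²−n'²) when n+n' is odd (it need not vanish on (0, π)).
  u² squared terms: (-5)²·∫sin(5x)² dx = 25·π/2 = 25*π/2;  (-3)²·∫cos(3x)² dx = 9·π/2 = 9*π/2.
  u² cross terms: 2·(-5)·(-3)·∫sin(5x)·cos(3x) dx = 30·(0) = 0.
  So ∫_0^π u² dx = 25*π/2 + 9*π/2 + 0 = 17*π.
  (u')² squared terms: (-25)²·∫cos(5x)² dx = 625·π/2 = 625*π/2;  (9)²·∫sin(3x)² dx = 81·π/2 = 81*π/2.
  (u')² cross terms: 2·(-25)·(9)·∫cos(5x)·sin(3x) dx = -450·(0) = 0.
  So ∫_0^π (u')² dx = 625*π/2 + 81*π/2 + 0 = 353*π.
||u||_{H^1}^2 = (17*π) + (353*π) = 370*π.


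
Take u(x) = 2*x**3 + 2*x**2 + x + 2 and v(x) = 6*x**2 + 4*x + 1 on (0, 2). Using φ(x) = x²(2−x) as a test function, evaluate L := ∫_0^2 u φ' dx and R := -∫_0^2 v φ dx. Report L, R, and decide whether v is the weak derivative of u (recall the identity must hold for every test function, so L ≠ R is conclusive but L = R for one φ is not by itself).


LHS = -308/15, RHS = -308/15. Yes, v = u' weakly.

u(x) = 2*x**3 + 2*x**2 + x + 2, classical derivative u'(x) = 6*x**2 + 4*x + 1.
φ(x) = x²(2−x), so φ'(x) = x*(4 - 3*x).
Note φ(0) = φ(2) = 0, so the boundary term u·φ vanishes.
LHS = ∫_0^2 u(x) φ'(x) dx = ∫_0^2 (-6*x^5 + 2*x^4 + 5*x^3 - 2*x^2 + 8*x) dx. Term by term:
  ∫_0^2 -6*x^5 dx = -64;  ∫_0^2 2*x^4 dx = 64/5;  ∫_0^2 5*x^3 dx = 20;
  ∫_0^2 -2*x^2 dx = -16/3;  ∫_0^2 8*x dx = 16.
Sum: -64 + 64/5 + 20 − 16/3 + 16 = -308/15.
So LHS = -308/15.
∫_0^2 v(x) φ(x) dx = ∫_0^2 (-6*x^5 + 8*x^4 + 7*x^3 + 2*x^2) dx. Term by term:
  ∫_0^2 -6*x^5 dx = -64;  ∫_0^2 8*x^4 dx = 256/5;  ∫_0^2 7*x^3 dx = 28;
  ∫_0^2 2*x^2 dx = 16/3.
Sum: -64 + 256/5 + 28 + 16/3 = 308/15.
So RHS = -∫_0^2 v(x) φ(x) dx = -308/15.
LHS = RHS, so the identity holds for this test φ.
Moreover u is smooth here and v(x) = u'(x) = 6*x**2 + 4*x + 1 pointwise, so the identity holds for every test function. Hence v is the weak derivative of u.


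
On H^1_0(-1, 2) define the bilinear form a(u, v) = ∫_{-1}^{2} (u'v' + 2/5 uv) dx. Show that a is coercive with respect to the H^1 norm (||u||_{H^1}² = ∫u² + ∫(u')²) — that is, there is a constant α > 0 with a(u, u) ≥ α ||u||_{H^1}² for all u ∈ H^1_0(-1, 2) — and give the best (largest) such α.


α = (18/5 + π^2)/(9 + π^2)

Coercivity of a(·,·) on H^1_0(-1, 2) means a(u, u) ≥ α ||u||_{H^1}² for every u ∈ H^1_0.
The interval has length L = 3, and Poincaré/coercivity depend only on L. Here a(u, u) = ∫(u')² + (2/5)·∫u².
Here 0 < c = 2/5 < 1. The condition a(u,u) ≥ α||u||_{H^1}² reads (1−α)∫(u')² ≥ (α−c)∫u². Any admissible α is ≤ 1 (rapidly oscillating u have ∫u²/∫(u')² → 0), and α = 1 would force 0 ≥ (1−c)∫u², impossible since c < 1; so 1−α > 0. By the sharp Poincaré inequality on H^1_0 of an interval of length L, ∫(u')² ≥ (π/L)²∫u² with equality for the first sine mode sin(π(x−x₀)/L) (x₀ the left endpoint), so the inequality holds for all u iff (1−α)(π/L)² ≥ α − c, i.e. α ≤ ((π/L)² + c)/((π/L)² + 1) = (1 + c(L/π)²)/(1 + (L/π)²). With (π/L)² = π^2/9 and c = 2/5, the largest admissible constant is α = ((π/L)² + c)/((π/L)² + 1).
Simplifying, α = (18/5 + π^2)/(9 + π^2).


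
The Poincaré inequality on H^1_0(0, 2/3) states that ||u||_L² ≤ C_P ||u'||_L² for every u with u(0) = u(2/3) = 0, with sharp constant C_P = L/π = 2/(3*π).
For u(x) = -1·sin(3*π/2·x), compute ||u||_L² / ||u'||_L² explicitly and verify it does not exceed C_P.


||u||_L² / ||u'||_L² = 2/(3*π) = C_P.

u(x) = -1·sin(3*π/2·x), so u'(x) = -3*π*cos(3*π*x/2)/2.
Writing u(x) = A·sin(kπx/L) with A = -1 and k = 1, use ∫_0^L sin²(kπx/L) dx = L/2 and ∫_0^L cos²(kπx/L) dx = L/2.
u² = 1·sin²(3*π/2·x) and (u')² = 9*π^2/4·cos²(3*π/2·x), and each of sin², cos² integrates to L/2 = 1/3 over (0, 2/3).
∫_0^2/3 u² dx = 1/3, so ||u||_L² = sqrt(3)/3.
∫_0^2/3 (u')² dx = 3*π^2/4, so ||u'||_L² = sqrt(3)*π/2.
Ratio ||u||_L² / ||u'||_L² = 2/(3*π).
Sharp Poincaré constant on H^1_0(0, 2/3) is C_P = L/π = 2/(3*π), achieved by sin(3*π/2·x).
This is the k = 1 eigenfunction (up to amplitude), so the ratio equals the sharp Poincaré constant exactly.


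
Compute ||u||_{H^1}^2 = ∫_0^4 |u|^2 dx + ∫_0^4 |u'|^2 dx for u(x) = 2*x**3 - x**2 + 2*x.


||u||_{H^1}^2 = 102832/7

The H^1 norm (squared) on an interval (0, L) is
  ||u||_{H^1}^2 = ∫_0^L u(x)^2 dx + ∫_0^L u'(x)^2 dx.
Compute u'(x) = 6*x**2 - 2*x + 2.
Then u(x)^2 = 4*x**6 - 4*x**5 + 9*x**4 - 4*x**3 + 4*x**2 and u'(x)^2 = 36*x**4 - 24*x**3 + 28*x**2 - 8*x + 4.
Integrate each monomial from 0 to 4 using ∫_0^4 c·x^n dx = c·4^(n+1)/(n+1):
  ∫_0^4 u(x)^2 dx = ∫_0^4 (4*x^6 - 4*x^5 + 9*x^4 - 4*x^3 + 4*x^2) dx. Term by term:
    ∫_0^4 4*x^6 dx = 65536/7;  ∫_0^4 -4*x^5 dx = -8192/3;  ∫_0^4 9*x^4 dx = 9216/5;
    ∫_0^4 -4*x^3 dx = -256;  ∫_0^4 4*x^2 dx = 256/3.
  Sum: 65536/7 − 8192/3 + 9216/5 − 256 + 256/3 = 871936/105.
  ∫_0^4 u'(x)^2 dx = ∫_0^4 (36*x^4 - 24*x^3 + 28*x^2 - 8*x + 4) dx. Term by term:
    ∫_0^4 36*x^4 dx = 36864/5;  ∫_0^4 -24*x^3 dx = -1536;  ∫_0^4 28*x^2 dx = 1792/3;
    ∫_0^4 -8*x dx = -64;  ∫_0^4 4 dx = 16.
  Sum: 36864/5 − 1536 + 1792/3 − 64 + 16 = 95792/15.
Adding: ||u||_{H^1}^2 = 871936/105 + 95792/15 = 102832/7.


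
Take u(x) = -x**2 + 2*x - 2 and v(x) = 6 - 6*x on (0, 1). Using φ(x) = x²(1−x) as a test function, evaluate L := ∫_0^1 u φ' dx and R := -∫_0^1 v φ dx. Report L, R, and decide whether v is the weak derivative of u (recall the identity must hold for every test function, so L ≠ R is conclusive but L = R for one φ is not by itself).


LHS = -1/15, RHS = -1/5. No, v is not the weak derivative of u.

u(x) = -x**2 + 2*x - 2, classical derivative u'(x) = 2 - 2*x.
φ(x) = x²(1−x), so φ'(x) = x*(2 - 3*x).
Note φ(0) = φ(1) = 0, so the boundary term u·φ vanishes.
LHS = ∫_0^1 u(x) φ'(x) dx = ∫_0^1 (3*x^4 - 8*x^3 + 10*x^2 - 4*x) dx. Term by term:
  ∫_0^1 3*x^4 dx = 3/5;  ∫_0^1 -8*x^3 dx = -2;  ∫_0^1 10*x^2 dx = 10/3;
  ∫_0^1 -4*x dx = -2.
Sum: 3/5 − 2 + 10/3 − 2 = -1/15.
So LHS = -1/15.
∫_0^1 v(x) φ(x) dx = ∫_0^1 (6*x^4 - 12*x^3 + 6*x^2) dx. Term by term:
  ∫_0^1 6*x^4 dx = 6/5;  ∫_0^1 -12*x^3 dx = -3;  ∫_0^1 6*x^2 dx = 2.
Sum: 6/5 − 3 + 2 = 1/5.
So RHS = -∫_0^1 v(x) φ(x) dx = -1/5.
LHS − RHS = 2/15 ≠ 0, so the identity fails.
(For a valid weak derivative the identity must hold for EVERY test function, in particular this one. The failure shows v is NOT the weak derivative of u.)
Correct weak derivative would be u'(x) = 2 - 2*x.
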